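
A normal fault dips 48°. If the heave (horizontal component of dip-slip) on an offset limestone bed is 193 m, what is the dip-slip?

dip-slip = heave / cos(dip) = 193 / cos(48°) = 288 m

288 m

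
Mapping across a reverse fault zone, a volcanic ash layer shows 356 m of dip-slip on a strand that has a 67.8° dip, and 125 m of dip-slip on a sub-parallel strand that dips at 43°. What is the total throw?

415 m

throw_A = 356 × sin(67.8°) = 329.6 m
throw_B = 125 × sin(43°) = 85.25 m
total = 329.6 + 85.25 = 415 m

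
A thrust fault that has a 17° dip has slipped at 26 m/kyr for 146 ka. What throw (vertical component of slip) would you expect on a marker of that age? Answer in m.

1110 m

dip-slip = rate × time = 26 m/kyr × 146 ka = 3796 m
throw = dip-slip × sin(dip) = 3796 × sin(17°) = 1110 m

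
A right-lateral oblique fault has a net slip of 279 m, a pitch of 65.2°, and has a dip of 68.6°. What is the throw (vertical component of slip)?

236 m

dip-slip = net slip × sin(rake) = 279 m × sin(65.2°) = 253.3 m
throw = dip-slip × sin(dip) = 253.3 × sin(68.6°) = 236 m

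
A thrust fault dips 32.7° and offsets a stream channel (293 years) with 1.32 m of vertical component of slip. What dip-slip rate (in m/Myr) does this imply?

8340 m/Myr

dip-slip = throw / sin(dip) = 1.32 m / sin(32.7°) = 2.443 m
rate = 2.443 m / 293 years = 0.00834 m/yr = 8340 m/Myr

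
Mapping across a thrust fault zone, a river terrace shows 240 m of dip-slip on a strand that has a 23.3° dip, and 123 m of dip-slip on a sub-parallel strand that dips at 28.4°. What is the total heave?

heave_A = 240 × cos(23.3°) = 220.4 m
heave_B = 123 × cos(28.4°) = 108.2 m
total = 220.4 + 108.2 = 329 m

329 m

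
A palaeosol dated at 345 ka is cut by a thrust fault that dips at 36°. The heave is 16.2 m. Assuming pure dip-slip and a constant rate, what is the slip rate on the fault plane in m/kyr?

0.0580 m/kyr

dip-slip = heave / cos(dip) = 16.2 m / cos(36°) = 20.02 m
rate = 20.02 m / 345 ka = 0.0000580 m/yr = 0.0580 m/kyr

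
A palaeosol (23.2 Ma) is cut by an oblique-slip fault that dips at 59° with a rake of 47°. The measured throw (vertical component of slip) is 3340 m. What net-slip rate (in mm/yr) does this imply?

0.230 mm/yr

dip-slip = throw / sin(dip) = 3340 / sin(59°) = 3897 m
net slip = dip-slip / sin(rake) = 3897 / sin(47°) = 5328 m
rate = 5328 m / 23.2 Ma = 0.000230 m/yr = 0.230 mm/yr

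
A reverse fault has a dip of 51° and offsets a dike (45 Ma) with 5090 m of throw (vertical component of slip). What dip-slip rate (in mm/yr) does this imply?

0.146 mm/yr

dip-slip = throw / sin(dip) = 5090 m / sin(51°) = 6550 m
rate = 6550 m / 45 Ma = 0.000146 m/yr = 0.146 mm/yr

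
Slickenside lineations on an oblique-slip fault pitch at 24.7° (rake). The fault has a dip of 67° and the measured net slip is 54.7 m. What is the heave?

dip-slip = net slip × sin(rake) = 54.7 m × sin(24.7°) = 22.86 m
heave = dip-slip × cos(dip) = 22.86 × cos(67°) = 8.93 m

8.93 m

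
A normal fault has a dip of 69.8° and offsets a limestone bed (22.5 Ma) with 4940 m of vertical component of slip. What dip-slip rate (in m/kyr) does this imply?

dip-slip = throw / sin(dip) = 4940 m / sin(69.8°) = 5264 m
rate = 5264 m / 22.5 Ma = 0.000234 m/yr = 0.234 m/kyr

0.234 m/kyr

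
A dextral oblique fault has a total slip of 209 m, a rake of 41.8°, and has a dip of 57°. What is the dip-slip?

dip-slip = net slip × sin(rake) = 209 m × sin(41.8°) = 139 m

139 m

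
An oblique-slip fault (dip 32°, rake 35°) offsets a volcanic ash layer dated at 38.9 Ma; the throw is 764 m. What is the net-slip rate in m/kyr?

0.0646 m/kyr

dip-slip = throw / sin(dip) = 764 / sin(32°) = 1442 m
net slip = dip-slip / sin(rake) = 1442 / sin(35°) = 2514 m
rate = 2514 m / 38.9 Ma = 0.0000646 m/yr = 0.0646 m/kyr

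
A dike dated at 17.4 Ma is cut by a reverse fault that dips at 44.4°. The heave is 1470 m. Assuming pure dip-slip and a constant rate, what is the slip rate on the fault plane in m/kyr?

dip-slip = heave / cos(dip) = 1470 m / cos(44.4°) = 2057 m
rate = 2057 m / 17.4 Ma = 0.000118 m/yr = 0.118 m/kyr

0.118 m/kyr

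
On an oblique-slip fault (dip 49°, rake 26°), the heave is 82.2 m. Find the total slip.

286 m

dip-slip = heave / cos(dip) = 82.2 / cos(49°) = 125.3 m
net slip = dip-slip / sin(rake) = 125.3 / sin(26°) = 286 m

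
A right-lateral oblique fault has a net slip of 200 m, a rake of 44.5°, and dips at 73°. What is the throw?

134 m

dip-slip = net slip × sin(rake) = 200 m × sin(44.5°) = 140.2 m
throw = dip-slip × sin(dip) = 140.2 × sin(73°) = 134 m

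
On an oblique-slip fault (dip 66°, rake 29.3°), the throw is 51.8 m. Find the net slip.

116 m

dip-slip = throw / sin(dip) = 51.8 / sin(66°) = 56.70 m
net slip = dip-slip / sin(rake) = 56.70 / sin(29.3°) = 116 m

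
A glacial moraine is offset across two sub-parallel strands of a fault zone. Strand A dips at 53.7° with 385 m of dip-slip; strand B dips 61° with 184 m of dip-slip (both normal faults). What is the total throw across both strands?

471 m

throw_A = 385 × sin(53.7°) = 310.3 m
throw_B = 184 × sin(61°) = 160.9 m
total = 310.3 + 160.9 = 471 m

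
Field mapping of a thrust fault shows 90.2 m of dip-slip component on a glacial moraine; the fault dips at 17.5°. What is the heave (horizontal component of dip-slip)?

heave = dip-slip × cos(dip) = 90.2 m × cos(17.5°) = 86 m

86 m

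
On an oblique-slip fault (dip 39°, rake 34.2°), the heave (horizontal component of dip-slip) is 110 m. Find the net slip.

dip-slip = heave / cos(dip) = 110 / cos(39°) = 141.5 m
net slip = dip-slip / sin(rake) = 141.5 / sin(34.2°) = 252 m

252 m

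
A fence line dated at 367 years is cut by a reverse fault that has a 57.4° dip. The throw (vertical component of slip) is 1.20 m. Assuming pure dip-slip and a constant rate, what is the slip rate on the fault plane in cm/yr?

dip-slip = throw / sin(dip) = 1.20 m / sin(57.4°) = 1.424 m
rate = 1.424 m / 367 years = 0.00388 m/yr = 0.388 cm/yr

0.388 cm/yr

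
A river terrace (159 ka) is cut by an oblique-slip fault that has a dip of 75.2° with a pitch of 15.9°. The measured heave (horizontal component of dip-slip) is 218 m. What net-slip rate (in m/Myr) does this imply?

19600 m/Myr

dip-slip = heave / cos(dip) = 218 / cos(75.2°) = 853.4 m
net slip = dip-slip / sin(rake) = 853.4 / sin(15.9°) = 3115 m
rate = 3115 m / 159 ka = 0.0196 m/yr = 19600 m/Myr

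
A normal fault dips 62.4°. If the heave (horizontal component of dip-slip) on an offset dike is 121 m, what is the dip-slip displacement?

dip-slip = heave / cos(dip) = 121 / cos(62.4°) = 261 m

261 m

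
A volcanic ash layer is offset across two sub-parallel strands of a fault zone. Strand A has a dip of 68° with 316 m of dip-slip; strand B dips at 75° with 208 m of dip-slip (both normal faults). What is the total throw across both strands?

throw_A = 316 × sin(68°) = 293 m
throw_B = 208 × sin(75°) = 200.9 m
total = 293 + 200.9 = 494 m

494 m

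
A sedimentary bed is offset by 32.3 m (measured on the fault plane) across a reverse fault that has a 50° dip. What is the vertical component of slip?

24.7 m

throw = dip-slip × sin(dip) = 32.3 m × sin(50°) = 24.7 m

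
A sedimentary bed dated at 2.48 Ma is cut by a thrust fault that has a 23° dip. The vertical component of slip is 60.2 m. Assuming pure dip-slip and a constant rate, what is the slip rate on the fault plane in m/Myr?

62.1 m/Myr

dip-slip = throw / sin(dip) = 60.2 m / sin(23°) = 154.1 m
rate = 154.1 m / 2.48 Ma = 0.0000621 m/yr = 62.1 m/Myr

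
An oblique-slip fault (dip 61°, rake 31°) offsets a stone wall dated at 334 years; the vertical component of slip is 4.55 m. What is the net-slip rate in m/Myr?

dip-slip = throw / sin(dip) = 4.55 / sin(61°) = 5.202 m
net slip = dip-slip / sin(rake) = 5.202 / sin(31°) = 10.10 m
rate = 10.10 m / 334 years = 0.0302 m/yr = 30200 m/Myr

30200 m/Myr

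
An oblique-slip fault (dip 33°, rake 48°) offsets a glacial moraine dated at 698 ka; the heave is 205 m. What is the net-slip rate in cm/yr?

dip-slip = heave / cos(dip) = 205 / cos(33°) = 244.4 m
net slip = dip-slip / sin(rake) = 244.4 / sin(48°) = 328.9 m
rate = 328.9 m / 698 ka = 0.000471 m/yr = 0.0471 cm/yr

0.0471 cm/yr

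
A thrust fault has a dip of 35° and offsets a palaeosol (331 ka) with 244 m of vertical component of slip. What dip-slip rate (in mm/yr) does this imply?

1.29 mm/yr

dip-slip = throw / sin(dip) = 244 m / sin(35°) = 425.4 m
rate = 425.4 m / 331 ka = 0.00129 m/yr = 1.29 mm/yr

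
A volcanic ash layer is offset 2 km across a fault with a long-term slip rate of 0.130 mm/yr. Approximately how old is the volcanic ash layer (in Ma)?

age = offset / rate = 2 km / (0.130 mm/yr) = 1.54e+07 yr = 15.4 Ma

15.4 Ma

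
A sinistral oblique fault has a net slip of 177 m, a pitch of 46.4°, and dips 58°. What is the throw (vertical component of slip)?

109 m

dip-slip = net slip × sin(rake) = 177 m × sin(46.4°) = 128.2 m
throw = dip-slip × sin(dip) = 128.2 × sin(58°) = 109 m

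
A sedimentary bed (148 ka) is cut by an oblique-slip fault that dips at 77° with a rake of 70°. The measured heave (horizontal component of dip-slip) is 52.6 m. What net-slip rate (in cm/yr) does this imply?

0.168 cm/yr

dip-slip = heave / cos(dip) = 52.6 / cos(77°) = 233.8 m
net slip = dip-slip / sin(rake) = 233.8 / sin(70°) = 248.8 m
rate = 248.8 m / 148 ka = 0.00168 m/yr = 0.168 cm/yr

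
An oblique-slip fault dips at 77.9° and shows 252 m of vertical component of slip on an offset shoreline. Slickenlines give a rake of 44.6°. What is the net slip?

367 m

dip-slip = throw / sin(dip) = 252 / sin(77.9°) = 257.7 m
net slip = dip-slip / sin(rake) = 257.7 / sin(44.6°) = 367 m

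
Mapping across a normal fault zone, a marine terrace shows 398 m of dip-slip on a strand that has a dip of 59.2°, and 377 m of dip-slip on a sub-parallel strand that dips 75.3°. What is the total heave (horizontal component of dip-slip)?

299 m

heave_A = 398 × cos(59.2°) = 203.8 m
heave_B = 377 × cos(75.3°) = 95.67 m
total = 203.8 + 95.67 = 299 m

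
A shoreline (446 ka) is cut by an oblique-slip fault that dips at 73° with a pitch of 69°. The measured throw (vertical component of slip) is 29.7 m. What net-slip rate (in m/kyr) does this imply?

dip-slip = throw / sin(dip) = 29.7 / sin(73°) = 31.06 m
net slip = dip-slip / sin(rake) = 31.06 / sin(69°) = 33.27 m
rate = 33.27 m / 446 ka = 0.0000746 m/yr = 0.0746 m/kyr

0.0746 m/kyr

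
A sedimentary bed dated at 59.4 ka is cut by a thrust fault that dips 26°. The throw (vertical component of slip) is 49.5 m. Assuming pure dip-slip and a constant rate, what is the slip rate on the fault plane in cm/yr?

dip-slip = throw / sin(dip) = 49.5 m / sin(26°) = 112.9 m
rate = 112.9 m / 59.4 ka = 0.00190 m/yr = 0.190 cm/yr

0.190 cm/yr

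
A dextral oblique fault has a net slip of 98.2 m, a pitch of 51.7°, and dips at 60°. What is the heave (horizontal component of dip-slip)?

dip-slip = net slip × sin(rake) = 98.2 m × sin(51.7°) = 77.07 m
heave = dip-slip × cos(dip) = 77.07 × cos(60°) = 38.5 m

38.5 m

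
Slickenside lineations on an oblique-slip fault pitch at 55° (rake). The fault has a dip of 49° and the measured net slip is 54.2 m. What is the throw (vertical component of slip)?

33.5 m

dip-slip = net slip × sin(rake) = 54.2 m × sin(55°) = 44.40 m
throw = dip-slip × sin(dip) = 44.40 × sin(49°) = 33.5 m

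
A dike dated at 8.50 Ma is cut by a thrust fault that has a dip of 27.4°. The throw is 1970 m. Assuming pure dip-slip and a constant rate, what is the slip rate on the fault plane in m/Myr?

504 m/Myr

dip-slip = throw / sin(dip) = 1970 m / sin(27.4°) = 4281 m
rate = 4281 m / 8.50 Ma = 0.000504 m/yr = 504 m/Myr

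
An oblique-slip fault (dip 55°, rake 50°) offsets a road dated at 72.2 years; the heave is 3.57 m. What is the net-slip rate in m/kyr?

dip-slip = heave / cos(dip) = 3.57 / cos(55°) = 6.224 m
net slip = dip-slip / sin(rake) = 6.224 / sin(50°) = 8.125 m
rate = 8.125 m / 72.2 years = 0.113 m/yr = 113 m/kyr

113 m/kyr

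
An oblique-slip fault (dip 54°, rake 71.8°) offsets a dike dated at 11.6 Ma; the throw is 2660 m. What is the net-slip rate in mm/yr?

dip-slip = throw / sin(dip) = 2660 / sin(54°) = 3288 m
net slip = dip-slip / sin(rake) = 3288 / sin(71.8°) = 3461 m
rate = 3461 m / 11.6 Ma = 0.000298 m/yr = 0.298 mm/yr

0.298 mm/yr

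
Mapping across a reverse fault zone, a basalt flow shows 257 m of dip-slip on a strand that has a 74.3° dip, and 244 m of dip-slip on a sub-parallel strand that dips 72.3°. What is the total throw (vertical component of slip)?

480 m

throw_A = 257 × sin(74.3°) = 247.4 m
throw_B = 244 × sin(72.3°) = 232.4 m
total = 247.4 + 232.4 = 480 m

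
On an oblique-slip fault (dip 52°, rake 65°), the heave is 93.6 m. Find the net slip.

dip-slip = heave / cos(dip) = 93.6 / cos(52°) = 152 m
net slip = dip-slip / sin(rake) = 152 / sin(65°) = 168 m

168 m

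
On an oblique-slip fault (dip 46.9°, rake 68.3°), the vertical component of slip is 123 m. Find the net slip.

181 m

dip-slip = throw / sin(dip) = 123 / sin(46.9°) = 168.5 m
net slip = dip-slip / sin(rake) = 168.5 / sin(68.3°) = 181 m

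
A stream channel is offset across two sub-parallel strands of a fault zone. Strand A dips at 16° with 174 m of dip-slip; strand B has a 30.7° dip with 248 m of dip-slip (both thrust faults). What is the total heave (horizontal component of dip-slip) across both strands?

381 m

heave_A = 174 × cos(16°) = 167.3 m
heave_B = 248 × cos(30.7°) = 213.2 m
total = 167.3 + 213.2 = 381 m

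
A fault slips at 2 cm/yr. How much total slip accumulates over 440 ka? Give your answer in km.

8.80 km

slip = rate × time = 2 cm/yr × 440 ka = 8800 m = 8.80 km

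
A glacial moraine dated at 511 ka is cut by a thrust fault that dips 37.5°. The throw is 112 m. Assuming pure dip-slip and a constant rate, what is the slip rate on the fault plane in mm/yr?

0.360 mm/yr

dip-slip = throw / sin(dip) = 112 m / sin(37.5°) = 184 m
rate = 184 m / 511 ka = 0.000360 m/yr = 0.360 mm/yr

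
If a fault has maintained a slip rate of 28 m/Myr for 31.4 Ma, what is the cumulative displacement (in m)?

slip = rate × time = 28 m/Myr × 31.4 Ma = 879 m

879 m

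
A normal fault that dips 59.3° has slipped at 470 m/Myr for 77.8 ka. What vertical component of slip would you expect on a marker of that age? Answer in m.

dip-slip = rate × time = 470 m/Myr × 77.8 ka = 36.57 m
throw = dip-slip × sin(dip) = 36.57 × sin(59.3°) = 31.4 m

31.4 m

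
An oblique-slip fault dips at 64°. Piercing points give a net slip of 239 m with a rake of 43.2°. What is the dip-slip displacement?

dip-slip = net slip × sin(rake) = 239 m × sin(43.2°) = 164 m

164 m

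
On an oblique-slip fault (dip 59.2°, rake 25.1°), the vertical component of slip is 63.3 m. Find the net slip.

dip-slip = throw / sin(dip) = 63.3 / sin(59.2°) = 73.69 m
net slip = dip-slip / sin(rake) = 73.69 / sin(25.1°) = 174 m

174 m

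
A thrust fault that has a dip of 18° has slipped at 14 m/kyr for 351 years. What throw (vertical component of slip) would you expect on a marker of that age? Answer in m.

dip-slip = rate × time = 14 m/kyr × 351 years = 4.914 m
throw = dip-slip × sin(dip) = 4.914 × sin(18°) = 1.52 m

1.52 m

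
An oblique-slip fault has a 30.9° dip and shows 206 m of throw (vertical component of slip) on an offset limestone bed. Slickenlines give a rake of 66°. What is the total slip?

dip-slip = throw / sin(dip) = 206 / sin(30.9°) = 401.1 m
net slip = dip-slip / sin(rake) = 401.1 / sin(66°) = 439 m

439 m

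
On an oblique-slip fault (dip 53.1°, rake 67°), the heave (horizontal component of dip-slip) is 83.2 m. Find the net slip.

dip-slip = heave / cos(dip) = 83.2 / cos(53.1°) = 138.6 m
net slip = dip-slip / sin(rake) = 138.6 / sin(67°) = 151 m

151 m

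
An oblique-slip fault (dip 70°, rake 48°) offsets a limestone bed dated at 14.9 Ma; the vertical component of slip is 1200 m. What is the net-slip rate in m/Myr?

dip-slip = throw / sin(dip) = 1200 / sin(70°) = 1277 m
net slip = dip-slip / sin(rake) = 1277 / sin(48°) = 1718 m
rate = 1718 m / 14.9 Ma = 0.000115 m/yr = 115 m/Myr

115 m/Myr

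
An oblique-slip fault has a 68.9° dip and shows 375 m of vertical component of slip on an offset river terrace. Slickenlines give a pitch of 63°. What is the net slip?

451 m

dip-slip = throw / sin(dip) = 375 / sin(68.9°) = 401.9 m
net slip = dip-slip / sin(rake) = 401.9 / sin(63°) = 451 m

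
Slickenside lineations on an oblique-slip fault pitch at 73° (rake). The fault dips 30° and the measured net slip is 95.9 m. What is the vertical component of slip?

45.9 m

dip-slip = net slip × sin(rake) = 95.9 m × sin(73°) = 91.71 m
throw = dip-slip × sin(dip) = 91.71 × sin(30°) = 45.9 m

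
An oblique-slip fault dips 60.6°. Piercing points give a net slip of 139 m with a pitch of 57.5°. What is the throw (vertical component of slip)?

dip-slip = net slip × sin(rake) = 139 m × sin(57.5°) = 117.2 m
throw = dip-slip × sin(dip) = 117.2 × sin(60.6°) = 102 m

102 m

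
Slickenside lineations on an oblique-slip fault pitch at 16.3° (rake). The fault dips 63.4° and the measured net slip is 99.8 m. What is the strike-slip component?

strike-slip = net slip × cos(rake) = 99.8 m × cos(16.3°) = 95.8 m

95.8 m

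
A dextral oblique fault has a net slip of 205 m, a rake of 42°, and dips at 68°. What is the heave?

51.4 m

dip-slip = net slip × sin(rake) = 205 m × sin(42°) = 137.2 m
heave = dip-slip × cos(dip) = 137.2 × cos(68°) = 51.4 m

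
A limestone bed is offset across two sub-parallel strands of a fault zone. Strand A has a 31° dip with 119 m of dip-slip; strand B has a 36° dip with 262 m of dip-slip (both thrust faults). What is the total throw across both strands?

throw_A = 119 × sin(31°) = 61.29 m
throw_B = 262 × sin(36°) = 154 m
total = 61.29 + 154 = 215 m

215 m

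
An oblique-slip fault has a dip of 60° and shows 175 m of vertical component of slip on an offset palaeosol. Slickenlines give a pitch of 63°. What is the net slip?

227 m

dip-slip = throw / sin(dip) = 175 / sin(60°) = 202.1 m
net slip = dip-slip / sin(rake) = 202.1 / sin(63°) = 227 m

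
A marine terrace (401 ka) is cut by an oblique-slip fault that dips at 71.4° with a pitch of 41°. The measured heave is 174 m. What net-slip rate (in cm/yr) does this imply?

0.207 cm/yr

dip-slip = heave / cos(dip) = 174 / cos(71.4°) = 545.5 m
net slip = dip-slip / sin(rake) = 545.5 / sin(41°) = 831.5 m
rate = 831.5 m / 401 ka = 0.00207 m/yr = 0.207 cm/yr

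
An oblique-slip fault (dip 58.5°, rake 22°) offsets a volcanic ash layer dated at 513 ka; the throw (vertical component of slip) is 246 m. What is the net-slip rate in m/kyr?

dip-slip = throw / sin(dip) = 246 / sin(58.5°) = 288.5 m
net slip = dip-slip / sin(rake) = 288.5 / sin(22°) = 770.2 m
rate = 770.2 m / 513 ka = 0.00150 m/yr = 1.50 m/kyr

1.50 m/kyr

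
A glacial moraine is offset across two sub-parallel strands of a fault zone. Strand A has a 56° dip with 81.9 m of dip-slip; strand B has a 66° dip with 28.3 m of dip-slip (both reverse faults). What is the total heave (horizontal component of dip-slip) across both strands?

57.3 m

heave_A = 81.9 × cos(56°) = 45.80 m
heave_B = 28.3 × cos(66°) = 11.51 m
total = 45.80 + 11.51 = 57.3 m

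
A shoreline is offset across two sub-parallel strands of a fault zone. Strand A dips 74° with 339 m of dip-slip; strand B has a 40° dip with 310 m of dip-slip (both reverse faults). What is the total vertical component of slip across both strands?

525 m

throw_A = 339 × sin(74°) = 325.9 m
throw_B = 310 × sin(40°) = 199.3 m
total = 325.9 + 199.3 = 525 m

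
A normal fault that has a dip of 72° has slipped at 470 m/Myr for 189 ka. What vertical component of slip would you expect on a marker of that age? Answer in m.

84.5 m

dip-slip = rate × time = 470 m/Myr × 189 ka = 88.83 m
throw = dip-slip × sin(dip) = 88.83 × sin(72°) = 84.5 m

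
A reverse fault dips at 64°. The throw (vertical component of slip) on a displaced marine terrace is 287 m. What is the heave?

140 m

heave = throw / tan(dip) = 287 / tan(64°) = 140 m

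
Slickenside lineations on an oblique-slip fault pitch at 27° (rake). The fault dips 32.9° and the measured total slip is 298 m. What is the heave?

dip-slip = net slip × sin(rake) = 298 m × sin(27°) = 135.3 m
heave = dip-slip × cos(dip) = 135.3 × cos(32.9°) = 114 m

114 m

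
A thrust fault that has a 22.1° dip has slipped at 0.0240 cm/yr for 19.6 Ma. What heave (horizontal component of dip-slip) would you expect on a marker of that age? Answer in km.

dip-slip = rate × time = 0.0240 cm/yr × 19.6 Ma = 4704 m
heave = dip-slip × cos(dip) = 4704 × cos(22.1°) = 4360 m = 4.36 km

4.36 km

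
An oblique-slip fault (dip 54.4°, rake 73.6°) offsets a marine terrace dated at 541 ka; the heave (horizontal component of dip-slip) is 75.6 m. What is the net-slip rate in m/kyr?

0.250 m/kyr

dip-slip = heave / cos(dip) = 75.6 / cos(54.4°) = 129.9 m
net slip = dip-slip / sin(rake) = 129.9 / sin(73.6°) = 135.4 m
rate = 135.4 m / 541 ka = 0.000250 m/yr = 0.250 m/kyr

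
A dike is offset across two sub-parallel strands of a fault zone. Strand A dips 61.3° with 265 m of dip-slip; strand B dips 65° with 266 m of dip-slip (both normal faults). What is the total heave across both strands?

heave_A = 265 × cos(61.3°) = 127.3 m
heave_B = 266 × cos(65°) = 112.4 m
total = 127.3 + 112.4 = 240 m

240 m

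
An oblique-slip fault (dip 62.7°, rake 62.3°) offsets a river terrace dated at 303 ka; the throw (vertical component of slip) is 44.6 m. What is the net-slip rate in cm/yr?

dip-slip = throw / sin(dip) = 44.6 / sin(62.7°) = 50.19 m
net slip = dip-slip / sin(rake) = 50.19 / sin(62.3°) = 56.69 m
rate = 56.69 m / 303 ka = 0.000187 m/yr = 0.0187 cm/yr

0.0187 cm/yr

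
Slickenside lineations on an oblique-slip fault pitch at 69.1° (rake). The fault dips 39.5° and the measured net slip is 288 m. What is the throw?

171 m

dip-slip = net slip × sin(rake) = 288 m × sin(69.1°) = 269.1 m
throw = dip-slip × sin(dip) = 269.1 × sin(39.5°) = 171 m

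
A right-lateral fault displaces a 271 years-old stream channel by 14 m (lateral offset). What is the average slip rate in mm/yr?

rate = 14 m / 271 years = 0.0517 m/yr = 51.7 mm/yr

51.7 mm/yr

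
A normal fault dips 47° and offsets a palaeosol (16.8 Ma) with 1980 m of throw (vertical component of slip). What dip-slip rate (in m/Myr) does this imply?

161 m/Myr

dip-slip = throw / sin(dip) = 1980 m / sin(47°) = 2707 m
rate = 2707 m / 16.8 Ma = 0.000161 m/yr = 161 m/Myr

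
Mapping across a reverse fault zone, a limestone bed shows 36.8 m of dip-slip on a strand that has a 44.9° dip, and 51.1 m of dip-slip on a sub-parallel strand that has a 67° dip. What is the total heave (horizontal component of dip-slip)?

heave_A = 36.8 × cos(44.9°) = 26.07 m
heave_B = 51.1 × cos(67°) = 19.97 m
total = 26.07 + 19.97 = 46 m

46 m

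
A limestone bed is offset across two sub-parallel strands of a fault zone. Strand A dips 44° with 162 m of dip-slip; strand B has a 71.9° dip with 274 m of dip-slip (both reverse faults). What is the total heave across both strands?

202 m

heave_A = 162 × cos(44°) = 116.5 m
heave_B = 274 × cos(71.9°) = 85.13 m
total = 116.5 + 85.13 = 202 m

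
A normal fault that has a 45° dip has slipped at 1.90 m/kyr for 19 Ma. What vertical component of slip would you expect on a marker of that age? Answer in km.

25.5 km

dip-slip = rate × time = 1.90 m/kyr × 19 Ma = 36100 m
throw = dip-slip × sin(dip) = 36100 × sin(45°) = 25500 m = 25.5 km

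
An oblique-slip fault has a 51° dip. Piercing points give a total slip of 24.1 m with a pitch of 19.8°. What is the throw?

6.34 m

dip-slip = net slip × sin(rake) = 24.1 m × sin(19.8°) = 8.164 m
throw = dip-slip × sin(dip) = 8.164 × sin(51°) = 6.34 m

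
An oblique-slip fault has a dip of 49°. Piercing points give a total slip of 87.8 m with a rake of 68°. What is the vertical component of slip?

61.4 m

dip-slip = net slip × sin(rake) = 87.8 m × sin(68°) = 81.41 m
throw = dip-slip × sin(dip) = 81.41 × sin(49°) = 61.4 m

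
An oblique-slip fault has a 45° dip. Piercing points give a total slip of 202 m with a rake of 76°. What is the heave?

139 m

dip-slip = net slip × sin(rake) = 202 m × sin(76°) = 196 m
heave = dip-slip × cos(dip) = 196 × cos(45°) = 139 m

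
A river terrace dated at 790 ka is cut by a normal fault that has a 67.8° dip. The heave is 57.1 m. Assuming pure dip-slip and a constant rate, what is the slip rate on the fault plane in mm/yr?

dip-slip = heave / cos(dip) = 57.1 m / cos(67.8°) = 151.1 m
rate = 151.1 m / 790 ka = 0.000191 m/yr = 0.191 mm/yr

0.191 mm/yr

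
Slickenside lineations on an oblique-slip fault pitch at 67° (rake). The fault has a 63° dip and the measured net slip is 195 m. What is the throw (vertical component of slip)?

dip-slip = net slip × sin(rake) = 195 m × sin(67°) = 179.5 m
throw = dip-slip × sin(dip) = 179.5 × sin(63°) = 160 m

160 m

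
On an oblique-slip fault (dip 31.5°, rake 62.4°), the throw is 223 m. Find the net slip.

482 m

dip-slip = throw / sin(dip) = 223 / sin(31.5°) = 426.8 m
net slip = dip-slip / sin(rake) = 426.8 / sin(62.4°) = 482 m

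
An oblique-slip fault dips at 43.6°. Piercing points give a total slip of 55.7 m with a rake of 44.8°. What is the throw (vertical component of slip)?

dip-slip = net slip × sin(rake) = 55.7 m × sin(44.8°) = 39.25 m
throw = dip-slip × sin(dip) = 39.25 × sin(43.6°) = 27.1 m

27.1 m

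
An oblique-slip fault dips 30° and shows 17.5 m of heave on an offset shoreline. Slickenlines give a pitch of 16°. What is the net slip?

73.3 m

dip-slip = heave / cos(dip) = 17.5 / cos(30°) = 20.21 m
net slip = dip-slip / sin(rake) = 20.21 / sin(16°) = 73.3 m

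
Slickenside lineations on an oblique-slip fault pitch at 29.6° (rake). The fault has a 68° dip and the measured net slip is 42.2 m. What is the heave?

7.81 m

dip-slip = net slip × sin(rake) = 42.2 m × sin(29.6°) = 20.84 m
heave = dip-slip × cos(dip) = 20.84 × cos(68°) = 7.81 m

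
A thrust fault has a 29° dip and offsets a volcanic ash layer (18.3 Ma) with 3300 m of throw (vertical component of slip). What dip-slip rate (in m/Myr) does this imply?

372 m/Myr

dip-slip = throw / sin(dip) = 3300 m / sin(29°) = 6807 m
rate = 6807 m / 18.3 Ma = 0.000372 m/yr = 372 m/Myr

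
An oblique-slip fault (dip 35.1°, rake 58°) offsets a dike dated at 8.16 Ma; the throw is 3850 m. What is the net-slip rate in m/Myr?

dip-slip = throw / sin(dip) = 3850 / sin(35.1°) = 6696 m
net slip = dip-slip / sin(rake) = 6696 / sin(58°) = 7895 m
rate = 7895 m / 8.16 Ma = 0.000968 m/yr = 968 m/Myr

968 m/Myr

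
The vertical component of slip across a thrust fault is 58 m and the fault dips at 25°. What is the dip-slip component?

dip-slip = throw / sin(dip) = 58 / sin(25°) = 137 m

137 m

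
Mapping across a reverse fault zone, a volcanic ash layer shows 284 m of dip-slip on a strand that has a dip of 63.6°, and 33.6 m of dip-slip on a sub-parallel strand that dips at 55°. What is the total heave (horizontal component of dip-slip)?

heave_A = 284 × cos(63.6°) = 126.3 m
heave_B = 33.6 × cos(55°) = 19.27 m
total = 126.3 + 19.27 = 146 m

146 m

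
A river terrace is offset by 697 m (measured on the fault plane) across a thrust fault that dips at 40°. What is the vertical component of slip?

448 m

throw = dip-slip × sin(dip) = 697 m × sin(40°) = 448 m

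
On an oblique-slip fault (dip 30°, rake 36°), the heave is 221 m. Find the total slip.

434 m

dip-slip = heave / cos(dip) = 221 / cos(30°) = 255.2 m
net slip = dip-slip / sin(rake) = 255.2 / sin(36°) = 434 m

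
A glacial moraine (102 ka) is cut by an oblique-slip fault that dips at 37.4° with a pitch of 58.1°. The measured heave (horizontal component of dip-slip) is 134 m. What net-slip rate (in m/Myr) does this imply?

1950 m/Myr

dip-slip = heave / cos(dip) = 134 / cos(37.4°) = 168.7 m
net slip = dip-slip / sin(rake) = 168.7 / sin(58.1°) = 198.7 m
rate = 198.7 m / 102 ka = 0.00195 m/yr = 1950 m/Myr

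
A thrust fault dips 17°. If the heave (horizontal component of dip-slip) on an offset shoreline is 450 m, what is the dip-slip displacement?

471 m

dip-slip = heave / cos(dip) = 450 / cos(17°) = 471 m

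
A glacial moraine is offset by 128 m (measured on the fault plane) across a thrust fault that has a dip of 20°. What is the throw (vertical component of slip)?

throw = dip-slip × sin(dip) = 128 m × sin(20°) = 43.8 m

43.8 m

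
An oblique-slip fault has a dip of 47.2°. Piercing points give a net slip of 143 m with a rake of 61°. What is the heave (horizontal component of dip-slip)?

dip-slip = net slip × sin(rake) = 143 m × sin(61°) = 125.1 m
heave = dip-slip × cos(dip) = 125.1 × cos(47.2°) = 85 m

85 m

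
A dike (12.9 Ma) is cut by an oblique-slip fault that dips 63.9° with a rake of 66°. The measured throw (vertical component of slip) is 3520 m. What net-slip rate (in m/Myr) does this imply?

333 m/Myr

dip-slip = throw / sin(dip) = 3520 / sin(63.9°) = 3920 m
net slip = dip-slip / sin(rake) = 3920 / sin(66°) = 4291 m
rate = 4291 m / 12.9 Ma = 0.000333 m/yr = 333 m/Myr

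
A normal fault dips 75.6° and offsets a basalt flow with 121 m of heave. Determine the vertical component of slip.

throw = heave × tan(dip) = 121 × tan(75.6°) = 471 m

471 m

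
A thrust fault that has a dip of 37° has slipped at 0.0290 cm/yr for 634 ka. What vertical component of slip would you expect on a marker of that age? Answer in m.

111 m

dip-slip = rate × time = 0.0290 cm/yr × 634 ka = 183.9 m
throw = dip-slip × sin(dip) = 183.9 × sin(37°) = 111 m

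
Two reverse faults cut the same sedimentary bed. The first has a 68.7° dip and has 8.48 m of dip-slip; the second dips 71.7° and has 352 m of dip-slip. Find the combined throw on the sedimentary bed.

throw_A = 8.48 × sin(68.7°) = 7.901 m
throw_B = 352 × sin(71.7°) = 334.2 m
total = 7.901 + 334.2 = 342 m

342 m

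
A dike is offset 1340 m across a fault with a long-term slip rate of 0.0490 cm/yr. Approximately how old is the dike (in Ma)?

age = offset / rate = 1340 m / (0.0490 cm/yr) = 2.73e+06 yr = 2.73 Ma

2.73 Ma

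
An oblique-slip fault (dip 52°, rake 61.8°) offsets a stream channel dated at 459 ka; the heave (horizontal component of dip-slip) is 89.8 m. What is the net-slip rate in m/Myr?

dip-slip = heave / cos(dip) = 89.8 / cos(52°) = 145.9 m
net slip = dip-slip / sin(rake) = 145.9 / sin(61.8°) = 165.5 m
rate = 165.5 m / 459 ka = 0.000361 m/yr = 361 m/Myr

361 m/Myr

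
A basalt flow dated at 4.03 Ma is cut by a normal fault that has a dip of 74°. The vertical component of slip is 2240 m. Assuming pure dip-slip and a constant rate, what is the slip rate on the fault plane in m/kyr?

0.578 m/kyr

dip-slip = throw / sin(dip) = 2240 m / sin(74°) = 2330 m
rate = 2330 m / 4.03 Ma = 0.000578 m/yr = 0.578 m/kyr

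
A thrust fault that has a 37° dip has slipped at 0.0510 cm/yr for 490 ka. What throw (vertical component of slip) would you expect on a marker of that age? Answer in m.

dip-slip = rate × time = 0.0510 cm/yr × 490 ka = 249.9 m
throw = dip-slip × sin(dip) = 249.9 × sin(37°) = 150 m

150 m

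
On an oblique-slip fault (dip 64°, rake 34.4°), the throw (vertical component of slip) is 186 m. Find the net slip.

dip-slip = throw / sin(dip) = 186 / sin(64°) = 206.9 m
net slip = dip-slip / sin(rake) = 206.9 / sin(34.4°) = 366 m

366 m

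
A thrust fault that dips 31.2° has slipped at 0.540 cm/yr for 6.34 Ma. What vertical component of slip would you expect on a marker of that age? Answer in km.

dip-slip = rate × time = 0.540 cm/yr × 6.34 Ma = 34240 m
throw = dip-slip × sin(dip) = 34240 × sin(31.2°) = 17700 m = 17.7 km

17.7 km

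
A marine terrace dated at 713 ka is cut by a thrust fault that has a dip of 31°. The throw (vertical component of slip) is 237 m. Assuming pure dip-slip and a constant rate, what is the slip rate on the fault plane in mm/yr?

dip-slip = throw / sin(dip) = 237 m / sin(31°) = 460.2 m
rate = 460.2 m / 713 ka = 0.000645 m/yr = 0.645 mm/yr

0.645 mm/yr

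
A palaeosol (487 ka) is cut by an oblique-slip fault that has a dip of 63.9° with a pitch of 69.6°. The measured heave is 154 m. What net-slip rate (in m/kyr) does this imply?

0.767 m/kyr

dip-slip = heave / cos(dip) = 154 / cos(63.9°) = 350 m
net slip = dip-slip / sin(rake) = 350 / sin(69.6°) = 373.5 m
rate = 373.5 m / 487 ka = 0.000767 m/yr = 0.767 m/kyr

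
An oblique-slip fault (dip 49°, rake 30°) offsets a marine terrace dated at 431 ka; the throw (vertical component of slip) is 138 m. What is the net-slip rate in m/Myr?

849 m/Myr

dip-slip = throw / sin(dip) = 138 / sin(49°) = 182.9 m
net slip = dip-slip / sin(rake) = 182.9 / sin(30°) = 365.7 m
rate = 365.7 m / 431 ka = 0.000849 m/yr = 849 m/Myr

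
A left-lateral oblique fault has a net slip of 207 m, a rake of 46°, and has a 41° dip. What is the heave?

112 m

dip-slip = net slip × sin(rake) = 207 m × sin(46°) = 148.9 m
heave = dip-slip × cos(dip) = 148.9 × cos(41°) = 112 m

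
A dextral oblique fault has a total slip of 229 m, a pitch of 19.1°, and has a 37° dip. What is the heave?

59.8 m

dip-slip = net slip × sin(rake) = 229 m × sin(19.1°) = 74.93 m
heave = dip-slip × cos(dip) = 74.93 × cos(37°) = 59.8 m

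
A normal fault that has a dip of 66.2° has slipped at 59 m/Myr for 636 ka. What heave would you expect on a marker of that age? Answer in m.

15.1 m

dip-slip = rate × time = 59 m/Myr × 636 ka = 37.52 m
heave = dip-slip × cos(dip) = 37.52 × cos(66.2°) = 15.1 m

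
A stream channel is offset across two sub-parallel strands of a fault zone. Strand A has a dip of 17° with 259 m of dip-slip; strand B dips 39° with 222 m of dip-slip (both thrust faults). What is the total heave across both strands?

heave_A = 259 × cos(17°) = 247.7 m
heave_B = 222 × cos(39°) = 172.5 m
total = 247.7 + 172.5 = 420 m

420 m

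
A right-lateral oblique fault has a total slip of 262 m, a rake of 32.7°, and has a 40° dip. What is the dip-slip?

dip-slip = net slip × sin(rake) = 262 m × sin(32.7°) = 142 m

142 m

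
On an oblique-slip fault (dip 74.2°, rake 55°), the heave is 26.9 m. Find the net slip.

121 m

dip-slip = heave / cos(dip) = 26.9 / cos(74.2°) = 98.80 m
net slip = dip-slip / sin(rake) = 98.80 / sin(55°) = 121 m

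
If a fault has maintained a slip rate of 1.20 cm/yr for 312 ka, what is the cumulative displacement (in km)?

3.74 km

slip = rate × time = 1.20 cm/yr × 312 ka = 3740 m = 3.74 km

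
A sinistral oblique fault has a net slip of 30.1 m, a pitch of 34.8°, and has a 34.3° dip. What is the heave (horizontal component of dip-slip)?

14.2 m

dip-slip = net slip × sin(rake) = 30.1 m × sin(34.8°) = 17.18 m
heave = dip-slip × cos(dip) = 17.18 × cos(34.3°) = 14.2 m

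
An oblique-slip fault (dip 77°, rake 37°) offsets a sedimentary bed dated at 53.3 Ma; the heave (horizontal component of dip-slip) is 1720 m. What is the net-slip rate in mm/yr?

dip-slip = heave / cos(dip) = 1720 / cos(77°) = 7646 m
net slip = dip-slip / sin(rake) = 7646 / sin(37°) = 12710 m
rate = 12710 m / 53.3 Ma = 0.000238 m/yr = 0.238 mm/yr

0.238 mm/yr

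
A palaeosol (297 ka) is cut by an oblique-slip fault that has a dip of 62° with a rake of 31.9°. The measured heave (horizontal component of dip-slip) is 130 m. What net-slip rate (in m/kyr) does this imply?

dip-slip = heave / cos(dip) = 130 / cos(62°) = 276.9 m
net slip = dip-slip / sin(rake) = 276.9 / sin(31.9°) = 524 m
rate = 524 m / 297 ka = 0.00176 m/yr = 1.76 m/kyr

1.76 m/kyr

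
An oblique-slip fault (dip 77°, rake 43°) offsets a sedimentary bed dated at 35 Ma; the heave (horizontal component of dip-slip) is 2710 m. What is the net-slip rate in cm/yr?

dip-slip = heave / cos(dip) = 2710 / cos(77°) = 12050 m
net slip = dip-slip / sin(rake) = 12050 / sin(43°) = 17660 m
rate = 17660 m / 35 Ma = 0.000505 m/yr = 0.0505 cm/yr

0.0505 cm/yr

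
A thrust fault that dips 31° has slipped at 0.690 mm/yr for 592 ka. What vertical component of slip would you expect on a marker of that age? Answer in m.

210 m

dip-slip = rate × time = 0.690 mm/yr × 592 ka = 408.5 m
throw = dip-slip × sin(dip) = 408.5 × sin(31°) = 210 m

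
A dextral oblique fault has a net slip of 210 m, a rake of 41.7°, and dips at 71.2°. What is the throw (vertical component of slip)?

132 m

dip-slip = net slip × sin(rake) = 210 m × sin(41.7°) = 139.7 m
throw = dip-slip × sin(dip) = 139.7 × sin(71.2°) = 132 m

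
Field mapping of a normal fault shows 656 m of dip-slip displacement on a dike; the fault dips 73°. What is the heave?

192 m

heave = dip-slip × cos(dip) = 656 m × cos(73°) = 192 m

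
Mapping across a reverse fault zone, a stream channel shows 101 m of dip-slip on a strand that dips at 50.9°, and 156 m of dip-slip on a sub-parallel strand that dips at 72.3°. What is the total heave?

111 m

heave_A = 101 × cos(50.9°) = 63.70 m
heave_B = 156 × cos(72.3°) = 47.43 m
total = 63.70 + 47.43 = 111 m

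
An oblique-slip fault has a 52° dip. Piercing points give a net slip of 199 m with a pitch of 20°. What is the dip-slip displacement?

68.1 m

dip-slip = net slip × sin(rake) = 199 m × sin(20°) = 68.1 m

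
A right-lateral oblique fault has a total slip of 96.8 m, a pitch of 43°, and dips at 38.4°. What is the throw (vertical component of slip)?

dip-slip = net slip × sin(rake) = 96.8 m × sin(43°) = 66.02 m
throw = dip-slip × sin(dip) = 66.02 × sin(38.4°) = 41 m

41 m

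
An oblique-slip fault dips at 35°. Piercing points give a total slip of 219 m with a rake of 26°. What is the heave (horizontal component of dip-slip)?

dip-slip = net slip × sin(rake) = 219 m × sin(26°) = 96 m
heave = dip-slip × cos(dip) = 96 × cos(35°) = 78.6 m

78.6 m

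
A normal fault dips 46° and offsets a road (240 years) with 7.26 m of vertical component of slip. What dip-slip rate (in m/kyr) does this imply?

dip-slip = throw / sin(dip) = 7.26 m / sin(46°) = 10.09 m
rate = 10.09 m / 240 years = 0.0421 m/yr = 42.1 m/kyr

42.1 m/kyr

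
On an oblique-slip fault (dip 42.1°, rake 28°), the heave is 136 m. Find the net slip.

390 m

dip-slip = heave / cos(dip) = 136 / cos(42.1°) = 183.3 m
net slip = dip-slip / sin(rake) = 183.3 / sin(28°) = 390 m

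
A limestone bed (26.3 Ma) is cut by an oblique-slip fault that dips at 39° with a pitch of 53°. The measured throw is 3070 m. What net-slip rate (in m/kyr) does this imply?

dip-slip = throw / sin(dip) = 3070 / sin(39°) = 4878 m
net slip = dip-slip / sin(rake) = 4878 / sin(53°) = 6108 m
rate = 6108 m / 26.3 Ma = 0.000232 m/yr = 0.232 m/kyr

0.232 m/kyr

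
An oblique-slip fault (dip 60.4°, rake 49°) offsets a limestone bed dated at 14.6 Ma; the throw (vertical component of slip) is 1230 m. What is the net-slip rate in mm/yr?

dip-slip = throw / sin(dip) = 1230 / sin(60.4°) = 1415 m
net slip = dip-slip / sin(rake) = 1415 / sin(49°) = 1874 m
rate = 1874 m / 14.6 Ma = 0.000128 m/yr = 0.128 mm/yr

0.128 mm/yr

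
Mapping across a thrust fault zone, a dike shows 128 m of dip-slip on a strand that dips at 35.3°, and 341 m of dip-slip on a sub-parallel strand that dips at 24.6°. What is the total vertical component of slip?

throw_A = 128 × sin(35.3°) = 73.97 m
throw_B = 341 × sin(24.6°) = 142 m
total = 73.97 + 142 = 216 m

216 m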